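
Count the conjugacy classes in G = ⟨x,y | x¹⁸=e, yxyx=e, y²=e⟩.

The conjugacy classes (representative and size) are:
  [e] (size 1), [x] (size 2), [x²] (size 2), [x³] (size 2), [x¹⁴] (size 2), [x⁵] (size 2), [x¹²] (size 2), [x⁷] (size 2), [x¹⁰] (size 2), [x⁹] (size 1), [x¹⁰y] (size 9), [xy] (size 9).
Class equation: 1 + 2 + 2 + 2 + 2 + 2 + 2 + 2 + 2 + 1 + 9 + 9 = 36 = |G|. So G has 12 conjugacy classes.

Answer: 12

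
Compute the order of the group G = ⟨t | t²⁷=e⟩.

G is generated by a single element, so G is cyclic. The relator gives t²⁷ = e and no smaller power is forced to be e, so the 27 powers {e, t, t², t³, t⁴, t⁵, t⁶, t⁷, t⁸, t⁹, t²², t²³, t²¹, t²⁰, t²⁴, t²⁵, t²⁶, t¹², t¹³, t¹¹, t¹⁰, t¹⁴, t¹⁵, t¹⁶, t¹⁷, t¹⁸, t¹⁹} are distinct. Hence |G| = 27.

Answer: 27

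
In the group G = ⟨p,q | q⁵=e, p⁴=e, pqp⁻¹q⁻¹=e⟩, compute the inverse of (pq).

The order of (pq) is 20 (smallest k with (pq)ᵏ = e), so (pq)⁻¹ = (pq)¹⁹ = p³q⁴.
Check: (pq) · (p³q⁴) → (pq) · p³ = q;   q · q⁴ = e, giving e as required.

Answer: p³q⁴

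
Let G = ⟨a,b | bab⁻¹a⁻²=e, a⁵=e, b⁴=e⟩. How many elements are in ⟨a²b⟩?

|⟨a²b⟩| equals the order of a²b. Compute successive powers until reaching e:
  (a²b)¹ = a²b, (a²b)² = ab², (a²b)³ = a⁴b³, (a²b)⁴ = e.
The smallest positive k with (a²b)ᵏ = e is 4, so |⟨a²b⟩| = 4.

Answer: 4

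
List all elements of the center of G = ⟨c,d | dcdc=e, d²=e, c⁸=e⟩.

An element z ∈ Z(G) iff z commutes with every generator.
For example c⁴ is central: (c⁴)·c = c⁵ = c·(c⁴); (c⁴)·d = c⁴d = d·(c⁴).
Whereas c ∉ Z(G) since c·d = cd ≠ c⁷d = d·c.
Checking each of the 16 elements this way gives Z(G) = {e, c⁴}, of order 2.

Answer: {e, c⁴}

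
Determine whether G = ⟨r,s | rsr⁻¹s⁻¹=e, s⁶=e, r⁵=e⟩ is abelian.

Each pair of generators commutes: r·s = rs = s·r. Since the generators pairwise commute, every element of G commutes with every other, so G is abelian.

Answer: Yes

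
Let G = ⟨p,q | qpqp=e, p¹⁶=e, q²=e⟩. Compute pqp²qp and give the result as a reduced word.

Multiply left to right, reducing at each step:
  p · q = pq
  (pq) · p² = p¹⁵q
  (p¹⁵q) · q = p¹⁵
  (p¹⁵) · p = e

Answer: e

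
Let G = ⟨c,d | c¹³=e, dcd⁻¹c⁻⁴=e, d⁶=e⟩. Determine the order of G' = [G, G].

G' = [G, G] is generated by all commutators. The generator-pair commutators are: [c, d] = c¹⁰.
The subgroup they normally generate is {e, c, c², c³, c⁴, c⁵, c⁶, c⁷, c⁸, c⁹, c¹⁰, c¹¹, c¹²}, of order 13.
Check: |G/G'| = 78/13 = 6 is the order of the abelianisation.

Answer: 13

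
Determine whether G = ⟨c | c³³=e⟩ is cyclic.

|G| = 33. The element c has order 33 (its powers give 33 distinct elements), so ⟨c⟩ = G and G is cyclic.

Answer: Yes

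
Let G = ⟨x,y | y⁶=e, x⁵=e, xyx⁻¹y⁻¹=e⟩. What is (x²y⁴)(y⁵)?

Compute (x²y⁴) · (y⁵) by multiplying left to right and reducing via the relations at each step:
  (x²y⁴) · y⁵ = x²y³

Answer: x²y³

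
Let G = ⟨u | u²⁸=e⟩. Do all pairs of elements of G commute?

G has a single generator, so G is cyclic and hence abelian.

Answer: Yes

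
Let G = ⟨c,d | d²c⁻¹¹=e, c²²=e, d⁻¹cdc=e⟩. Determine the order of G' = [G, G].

G' = [G, G] is generated by all commutators. The generator-pair commutators are: [c, d] = c².
The subgroup they normally generate is {e, c², c⁴, c⁶, c⁸, c¹⁰, c¹², c¹⁴, c¹⁶, c¹⁸, c²⁰}, of order 11.
Check: |G/G'| = 44/11 = 4 is the order of the abelianisation.

Answer: 11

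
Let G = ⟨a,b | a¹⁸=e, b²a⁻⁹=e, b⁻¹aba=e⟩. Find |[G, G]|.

G' = [G, G] is generated by all commutators. The generator-pair commutators are: [a, b] = a².
The subgroup they normally generate is {e, a², a⁴, a⁶, a⁸, a¹⁰, a¹², a¹⁴, a¹⁶}, of order 9.
Check: |G/G'| = 36/9 = 4 is the order of the abelianisation.

Answer: 9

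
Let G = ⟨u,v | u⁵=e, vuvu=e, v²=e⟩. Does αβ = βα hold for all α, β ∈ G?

u·v = uv but v·u = u⁴v, so u·v ≠ v·u and G is not abelian.

Answer: No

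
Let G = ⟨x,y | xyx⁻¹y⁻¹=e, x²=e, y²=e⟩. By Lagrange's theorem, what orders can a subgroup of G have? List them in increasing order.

|G| = 4 = 2². By Lagrange's theorem the order of any subgroup divides 4; the divisors of 4 are 1, 2, 4.

Answer: 1, 2, 4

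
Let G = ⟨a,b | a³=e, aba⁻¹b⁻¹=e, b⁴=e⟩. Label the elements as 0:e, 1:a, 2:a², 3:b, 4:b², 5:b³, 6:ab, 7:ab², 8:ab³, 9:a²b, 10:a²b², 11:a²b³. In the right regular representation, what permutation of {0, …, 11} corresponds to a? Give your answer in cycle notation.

(0 1 2)(3 6 9)(4 7 10)(5 8 11)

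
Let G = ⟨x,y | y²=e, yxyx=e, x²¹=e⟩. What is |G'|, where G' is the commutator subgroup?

G' = [G, G] is generated by all commutators. The generator-pair commutators are: [x, y] = x².
The subgroup they normally generate is {e, x, x², x³, x⁴, x⁵, x⁶, x⁷, x⁸, x⁹, x¹⁰, x¹¹, x¹², x¹³, x¹⁴, x¹⁵, x¹⁶, x¹⁷, x¹⁸, x¹⁹, x²⁰}, of order 21.
Check: |G/G'| = 42/21 = 2 is the order of the abelianisation.

Answer: 21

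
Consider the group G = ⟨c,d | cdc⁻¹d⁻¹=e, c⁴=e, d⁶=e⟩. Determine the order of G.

Enumerate words in the generators, reducing via the relations: the distinct elements are
  {c, d, e, cd, c², c³, d², d³, d⁴, d⁵, cd², cd³, cd⁴, cd⁵, c²d, c³d, c²d², c²d³, c²d⁴, c²d⁵, c³d², c³d³, c³d⁴, c³d⁵}.
No further products give new elements, so |G| = 24.

Answer: 24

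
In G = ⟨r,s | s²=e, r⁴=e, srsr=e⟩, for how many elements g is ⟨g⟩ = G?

⟨g⟩ = G would require ord(g) = |G| = 8, but the maximum element order in G is 4 < 8. So G is not cyclic and no single element generates it: the count is 0.

Answer: 0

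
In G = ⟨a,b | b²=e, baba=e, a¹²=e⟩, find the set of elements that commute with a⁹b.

⟨a⁹b⟩ ⊆ C_G(a⁹b) since powers of a⁹b commute with a⁹b; so |C_G(a⁹b)| ≥ |⟨a⁹b⟩| = 2.
By orbit–stabilizer, |C_G(a⁹b)| = |G| / |conj. class of a⁹b| = 24 / 6 = 4.
The 4 elements commuting with a⁹b are {e, a⁶, a³b, a⁹b}.

Answer: {e, a⁶, a³b, a⁹b}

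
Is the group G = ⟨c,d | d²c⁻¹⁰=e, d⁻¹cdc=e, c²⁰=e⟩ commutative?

c·d = cd but d·c = c⁹d⁻¹, so c·d ≠ d·c and G is not abelian.

Answer: No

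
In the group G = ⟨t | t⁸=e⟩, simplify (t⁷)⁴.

Compute successive powers of (t⁷), reducing at each step:
  (t⁷)²: (t⁷) · t⁷ = t⁶
  (t⁷)³: (t⁶) · t⁷ = t⁵
  (t⁷)⁴: (t⁵) · t⁷ = t⁴

Answer: t⁴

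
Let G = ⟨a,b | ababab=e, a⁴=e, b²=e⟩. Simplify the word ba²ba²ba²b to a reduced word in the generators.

Multiply left to right, reducing at each step:
  b · a² = ba²
  (ba²) · b = ba²b
  (ba²b) · a² = a²ba²b
  (a²ba²b) · b = a²ba²
  (a²ba²) · a² = a²b
  (a²b) · b = a²

Answer: a²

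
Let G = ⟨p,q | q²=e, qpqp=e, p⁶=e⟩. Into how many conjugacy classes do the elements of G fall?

The conjugacy classes (representative and size) are:
  [e] (size 1), [p⁵] (size 2), [p⁴] (size 2), [p³] (size 1), [q] (size 3), [p³q] (size 3).
Class equation: 1 + 2 + 2 + 1 + 3 + 3 = 12 = |G|. So G has 6 conjugacy classes.

Answer: 6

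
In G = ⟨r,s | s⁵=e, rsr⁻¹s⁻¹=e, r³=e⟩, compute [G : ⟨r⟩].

First find ord(r) by computing successive powers:
  r¹ = r, r² = r², r³ = e.
So |⟨r⟩| = ord(r) = 3. With |G| = 15, by Lagrange [G : ⟨r⟩] = 15/3 = 5.

Answer: 5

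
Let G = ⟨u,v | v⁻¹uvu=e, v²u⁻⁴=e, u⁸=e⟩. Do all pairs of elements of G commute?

u·v = uv but v·u = u³v⁻¹, so u·v ≠ v·u and G is not abelian.

Answer: No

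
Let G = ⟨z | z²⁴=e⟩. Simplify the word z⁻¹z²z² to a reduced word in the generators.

Multiply left to right, reducing at each step:
  (z²³) · z² = z
  z · z² = z³

Answer: z³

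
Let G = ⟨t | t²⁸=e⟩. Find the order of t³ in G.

Compute successive powers until reaching e:
  (t³)¹ = t³, (t³)² = t⁶, (t³)³ = t⁹, (t³)⁴ = t¹², (t³)⁵ = t¹⁵, (t³)⁶ = t¹⁸, (t³)⁷ = t²¹, (t³)⁸ = t²⁴, (t³)⁹ = t²⁷, (t³)¹⁰ = t², (t³)¹¹ = t⁵, (t³)¹² = t⁸, (t³)¹³ = t¹¹, (t³)¹⁴ = t¹⁴, (t³)¹⁵ = t¹⁷, (t³)¹⁶ = t²⁰, (t³)¹⁷ = t²³, (t³)¹⁸ = t²⁶, (t³)¹⁹ = t, (t³)²⁰ = t⁴, (t³)²¹ = t⁷, (t³)²² = t¹⁰, (t³)²³ = t¹³, (t³)²⁴ = t¹⁶, (t³)²⁵ = t¹⁹, (t³)²⁶ = t²², (t³)²⁷ = t²⁵, (t³)²⁸ = e.
The smallest positive k with (t³)ᵏ = e is 28.

Answer: 28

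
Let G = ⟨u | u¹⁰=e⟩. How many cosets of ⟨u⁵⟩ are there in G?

First find ord(u⁵) by computing successive powers:
  (u⁵)¹ = u⁵, (u⁵)² = e.
So |⟨u⁵⟩| = ord(u⁵) = 2. With |G| = 10, by Lagrange [G : ⟨u⁵⟩] = 10/2 = 5.

Answer: 5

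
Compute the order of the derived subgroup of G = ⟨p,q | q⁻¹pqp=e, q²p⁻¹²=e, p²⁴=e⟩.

G' = [G, G] is generated by all commutators. The generator-pair commutators are: [p, q] = p².
The subgroup they normally generate is {e, p², p⁴, p⁶, p⁸, p¹⁰, p¹², p¹⁴, p¹⁶, p¹⁸, p²⁰, p²²}, of order 12.
Check: |G/G'| = 48/12 = 4 is the order of the abelianisation.

Answer: 12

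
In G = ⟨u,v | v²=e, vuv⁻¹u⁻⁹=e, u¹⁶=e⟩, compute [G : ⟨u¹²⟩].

First find ord(u¹²) by computing successive powers:
  (u¹²)¹ = u¹², (u¹²)² = u⁸, (u¹²)³ = u⁴, (u¹²)⁴ = e.
So |⟨u¹²⟩| = ord(u¹²) = 4. With |G| = 32, by Lagrange [G : ⟨u¹²⟩] = 32/4 = 8.

Answer: 8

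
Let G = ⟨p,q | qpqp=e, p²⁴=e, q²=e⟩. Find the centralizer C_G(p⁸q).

⟨p⁸q⟩ ⊆ C_G(p⁸q) since powers of p⁸q commute with p⁸q; so |C_G(p⁸q)| ≥ |⟨p⁸q⟩| = 2.
By orbit–stabilizer, |C_G(p⁸q)| = |G| / |conj. class of p⁸q| = 48 / 12 = 4.
The 4 elements commuting with p⁸q are {e, p¹², p⁸q, p²⁰q}.

Answer: {e, p¹², p⁸q, p²⁰q}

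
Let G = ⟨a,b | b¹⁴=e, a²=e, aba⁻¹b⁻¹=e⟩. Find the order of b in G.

Compute successive powers until reaching e:
  b¹ = b, b² = b², b³ = b³, b⁴ = b⁴, b⁵ = b⁵, b⁶ = b⁶, b⁷ = b⁷, b⁸ = b⁸, b⁹ = b⁹, b¹⁰ = b¹⁰, b¹¹ = b¹¹, b¹² = b¹², b¹³ = b¹³, b¹⁴ = e.
The smallest positive k with bᵏ = e is 14.

Answer: 14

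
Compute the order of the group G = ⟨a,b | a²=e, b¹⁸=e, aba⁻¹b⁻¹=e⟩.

Enumerate words in the generators, reducing via the relations: the distinct elements are
  {a, b, e, ab, b², b³, b⁴, b⁵, b⁶, b⁷, b⁸, b⁹, ab², ab³, ab⁴, ab⁵, ab⁶, ab⁷, ab⁸, ab⁹, b¹², b¹³, b¹¹, b¹⁰, b¹⁴, b¹⁵, b¹⁶, b¹⁷, ab¹², ab¹³, ab¹¹, ab¹⁰, ab¹⁴, ab¹⁵, ab¹⁶, ab¹⁷}.
No further products give new elements, so |G| = 36.

Answer: 36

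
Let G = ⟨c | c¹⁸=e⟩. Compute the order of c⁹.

Compute successive powers until reaching e:
  (c⁹)¹ = c⁹, (c⁹)² = e.
The smallest positive k with (c⁹)ᵏ = e is 2.

Answer: 2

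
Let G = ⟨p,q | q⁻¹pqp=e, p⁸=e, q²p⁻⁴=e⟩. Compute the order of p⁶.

Compute successive powers until reaching e:
  (p⁶)¹ = p⁶, (p⁶)² = p⁴, (p⁶)³ = p², (p⁶)⁴ = e.
The smallest positive k with (p⁶)ᵏ = e is 4.

Answer: 4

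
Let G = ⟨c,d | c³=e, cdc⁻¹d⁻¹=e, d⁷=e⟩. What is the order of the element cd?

Compute successive powers until reaching e:
  (cd)¹ = cd, (cd)² = c²d², (cd)³ = d³, (cd)⁴ = cd⁴, (cd)⁵ = c²d⁵, (cd)⁶ = d⁶, (cd)⁷ = c, (cd)⁸ = c²d, (cd)⁹ = d², (cd)¹⁰ = cd³, (cd)¹¹ = c²d⁴, (cd)¹² = d⁵, (cd)¹³ = cd⁶, (cd)¹⁴ = c², (cd)¹⁵ = d, (cd)¹⁶ = cd², (cd)¹⁷ = c²d³, (cd)¹⁸ = d⁴, (cd)¹⁹ = cd⁵, (cd)²⁰ = c²d⁶, (cd)²¹ = e.
The smallest positive k with (cd)ᵏ = e is 21.

Answer: 21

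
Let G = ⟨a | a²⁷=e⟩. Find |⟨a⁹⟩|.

|⟨a⁹⟩| equals the order of a⁹. Compute successive powers until reaching e:
  (a⁹)¹ = a⁹, (a⁹)² = a¹⁸, (a⁹)³ = e.
The smallest positive k with (a⁹)ᵏ = e is 3, so |⟨a⁹⟩| = 3.

Answer: 3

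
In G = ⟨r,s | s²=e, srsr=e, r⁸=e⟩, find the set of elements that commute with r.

⟨r⟩ ⊆ C_G(r) since powers of r commute with r; so |C_G(r)| ≥ |⟨r⟩| = 8.
By orbit–stabilizer, |C_G(r)| = |G| / |conj. class of r| = 16 / 2 = 8.
The 8 elements commuting with r are {e, r, r², r³, r⁴, r⁵, r⁶, r⁷}.

Answer: {e, r, r², r³, r⁴, r⁵, r⁶, r⁷}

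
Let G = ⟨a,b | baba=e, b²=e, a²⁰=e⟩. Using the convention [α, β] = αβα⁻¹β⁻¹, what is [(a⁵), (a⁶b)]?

[(a⁵), (a⁶b)] = (a⁵)·(a⁶b)·(a⁵)⁻¹·(a⁶b)⁻¹.
  (a⁵) · (a⁶b) = a¹¹b
  (a¹¹b) · (a¹⁵) = a¹⁶b
  (a¹⁶b) · (a⁶b) = a¹⁰

Answer: a¹⁰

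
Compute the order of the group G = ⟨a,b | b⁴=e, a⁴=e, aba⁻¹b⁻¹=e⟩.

Enumerate words in the generators, reducing via the relations: the distinct elements are
  {a, b, e, ab, a², a³, b², b³, ab², ab³, a²b, a³b, a²b², a²b³, a³b², a³b³}.
No further products give new elements, so |G| = 16.

Answer: 16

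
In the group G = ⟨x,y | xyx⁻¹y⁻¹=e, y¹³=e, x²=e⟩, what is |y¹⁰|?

Compute successive powers until reaching e:
  (y¹⁰)¹ = y¹⁰, (y¹⁰)² = y⁷, (y¹⁰)³ = y⁴, (y¹⁰)⁴ = y, (y¹⁰)⁵ = y¹¹, (y¹⁰)⁶ = y⁸, (y¹⁰)⁷ = y⁵, (y¹⁰)⁸ = y², (y¹⁰)⁹ = y¹², (y¹⁰)¹⁰ = y⁹, (y¹⁰)¹¹ = y⁶, (y¹⁰)¹² = y³, (y¹⁰)¹³ = e.
The smallest positive k with (y¹⁰)ᵏ = e is 13.

Answer: 13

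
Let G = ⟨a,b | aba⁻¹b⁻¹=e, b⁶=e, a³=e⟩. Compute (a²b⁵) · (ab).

Compute (a²b⁵) · (ab) by multiplying left to right and reducing via the relations at each step:
  (a²b⁵) · a = b⁵
  (b⁵) · b = e

Answer: e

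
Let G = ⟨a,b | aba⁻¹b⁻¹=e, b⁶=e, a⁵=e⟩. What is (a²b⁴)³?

Compute successive powers of (a²b⁴), reducing at each step:
  (a²b⁴)²: (a²b⁴) · a² = a⁴b⁴;   (a⁴b⁴) · b⁴ = a⁴b²
  (a²b⁴)³: (a⁴b²) · a² = ab²;   (ab²) · b⁴ = a

Answer: a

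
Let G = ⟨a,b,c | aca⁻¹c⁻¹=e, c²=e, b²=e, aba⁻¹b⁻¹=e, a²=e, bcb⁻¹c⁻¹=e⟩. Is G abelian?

Each pair of generators commutes: a·b = ab = b·a; a·c = ac = c·a; b·c = bc = c·b. Since the generators pairwise commute, every element of G commutes with every other, so G is abelian.

Answer: Yes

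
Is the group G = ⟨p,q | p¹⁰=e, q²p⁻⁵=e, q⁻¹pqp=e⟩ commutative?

p·q = pq but q·p = p⁴q⁻¹, so p·q ≠ q·p and G is not abelian.

Answer: No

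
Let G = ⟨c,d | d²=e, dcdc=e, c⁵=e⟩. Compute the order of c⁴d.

Compute successive powers until reaching e:
  (c⁴d)¹ = c⁴d, (c⁴d)² = e.
The smallest positive k with (c⁴d)ᵏ = e is 2.

Answer: 2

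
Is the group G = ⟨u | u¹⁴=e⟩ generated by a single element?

|G| = 14. The element u has order 14 (its powers give 14 distinct elements), so ⟨u⟩ = G and G is cyclic.

Answer: Yes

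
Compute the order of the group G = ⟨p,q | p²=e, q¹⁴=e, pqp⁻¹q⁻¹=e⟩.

Enumerate words in the generators, reducing via the relations: the distinct elements are
  {e, p, q, pq, q², q³, q⁴, q⁵, q⁶, q⁷, q⁸, q⁹, pq², pq³, pq⁴, pq⁵, pq⁶, pq⁷, pq⁸, pq⁹, q¹², q¹³, q¹¹, q¹⁰, pq¹², pq¹³, pq¹¹, pq¹⁰}.
No further products give new elements, so |G| = 28.

Answer: 28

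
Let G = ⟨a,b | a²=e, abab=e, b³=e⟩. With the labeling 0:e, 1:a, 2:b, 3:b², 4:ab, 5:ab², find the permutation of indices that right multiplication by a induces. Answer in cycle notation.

(0 1)(2 5)(3 4)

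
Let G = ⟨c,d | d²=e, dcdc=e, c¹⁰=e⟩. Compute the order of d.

Compute successive powers until reaching e:
  d¹ = d, d² = e.
The smallest positive k with dᵏ = e is 2.

Answer: 2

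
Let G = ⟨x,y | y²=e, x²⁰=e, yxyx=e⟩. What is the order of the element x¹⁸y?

Compute successive powers until reaching e:
  (x¹⁸y)¹ = x¹⁸y, (x¹⁸y)² = e.
The smallest positive k with (x¹⁸y)ᵏ = e is 2.

Answer: 2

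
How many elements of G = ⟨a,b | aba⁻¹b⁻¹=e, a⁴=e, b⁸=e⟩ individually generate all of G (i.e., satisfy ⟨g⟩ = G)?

⟨g⟩ = G would require ord(g) = |G| = 32, but the maximum element order in G is 8 < 32. So G is not cyclic and no single element generates it: the count is 0.

Answer: 0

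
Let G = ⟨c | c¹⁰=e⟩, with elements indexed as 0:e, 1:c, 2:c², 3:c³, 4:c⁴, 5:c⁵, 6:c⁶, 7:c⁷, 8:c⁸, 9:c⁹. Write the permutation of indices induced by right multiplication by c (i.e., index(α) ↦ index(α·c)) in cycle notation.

(0 1 2 3 4 5 6 7 8 9)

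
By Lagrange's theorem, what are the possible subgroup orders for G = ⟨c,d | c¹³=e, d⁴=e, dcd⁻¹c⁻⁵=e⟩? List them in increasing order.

|G| = 52 = 2² · 13. By Lagrange's theorem the order of any subgroup divides 52; the divisors of 52 are 1, 2, 4, 13, 26, 52.

Answer: 1, 2, 4, 13, 26, 52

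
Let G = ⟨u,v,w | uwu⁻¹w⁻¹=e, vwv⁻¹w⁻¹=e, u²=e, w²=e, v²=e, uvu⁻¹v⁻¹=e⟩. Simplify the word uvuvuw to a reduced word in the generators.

Multiply left to right, reducing at each step:
  u · v = uv
  (uv) · u = v
  v · v = e
  e · u = u
  u · w = uw

Answer: uw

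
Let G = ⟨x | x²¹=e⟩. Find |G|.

G is generated by a single element, so G is cyclic. The relator gives x²¹ = e and no smaller power is forced to be e, so the 21 powers {e, x, x², x³, x⁴, x⁵, x⁶, x⁷, x⁸, x⁹, x²⁰, x¹², x¹³, x¹¹, x¹⁰, x¹⁴, x¹⁵, x¹⁶, x¹⁷, x¹⁸, x¹⁹} are distinct. Hence |G| = 21.

Answer: 21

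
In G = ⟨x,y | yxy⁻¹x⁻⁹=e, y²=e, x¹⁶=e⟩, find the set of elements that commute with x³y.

⟨x³y⟩ ⊆ C_G(x³y) since powers of x³y commute with x³y; so |C_G(x³y)| ≥ |⟨x³y⟩| = 16.
By orbit–stabilizer, |C_G(x³y)| = |G| / |conj. class of x³y| = 32 / 2 = 16.
The 16 elements commuting with x³y are {e, x², x⁴, x⁶, x⁸, x¹⁰, x¹², x¹⁴, x⁹y, xy, x¹¹y, x³y, x¹³y, x⁵y, x¹⁵y, x⁷y}.

Answer: {e, x², x⁴, x⁶, x⁸, x¹⁰, x¹², x¹⁴, x⁹y, xy, x¹¹y, x³y, x¹³y, x⁵y, x¹⁵y, x⁷y}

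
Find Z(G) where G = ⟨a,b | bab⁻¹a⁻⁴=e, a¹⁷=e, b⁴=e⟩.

An element z ∈ Z(G) iff z commutes with every generator.
For example e is central: e·a = a = a·e; e·b = b = b·e.
Whereas a ∉ Z(G) since a·b = ab ≠ a⁴b = b·a.
Checking each of the 68 elements this way gives Z(G) = {e}, of order 1.

Answer: {e}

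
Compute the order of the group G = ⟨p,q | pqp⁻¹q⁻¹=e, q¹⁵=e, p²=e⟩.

Enumerate words in the generators, reducing via the relations: the distinct elements are
  {e, p, q, pq, q², q³, q⁴, q⁵, q⁶, q⁷, q⁸, q⁹, pq², pq³, pq⁴, pq⁵, pq⁶, pq⁷, pq⁸, pq⁹, q¹², q¹³, q¹¹, q¹⁰, q¹⁴, pq¹², pq¹³, pq¹¹, pq¹⁰, pq¹⁴}.
No further products give new elements, so |G| = 30.

Answer: 30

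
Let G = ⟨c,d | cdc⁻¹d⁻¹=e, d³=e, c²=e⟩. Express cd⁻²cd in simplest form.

Multiply left to right, reducing at each step:
  c · d⁻² = cd
  (cd) · c = d
  d · d = d²

Answer: d²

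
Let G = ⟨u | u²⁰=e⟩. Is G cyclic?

|G| = 20. The element u has order 20 (its powers give 20 distinct elements), so ⟨u⟩ = G and G is cyclic.

Answer: Yes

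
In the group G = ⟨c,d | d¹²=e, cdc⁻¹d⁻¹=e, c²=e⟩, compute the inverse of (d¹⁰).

The order of (d¹⁰) is 6 (smallest k with (d¹⁰)ᵏ = e), so (d¹⁰)⁻¹ = (d¹⁰)⁵ = d².
Check: (d¹⁰) · (d²) → (d¹⁰) · d² = e, giving e as required.

Answer: d²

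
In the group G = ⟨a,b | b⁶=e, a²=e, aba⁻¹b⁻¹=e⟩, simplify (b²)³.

Compute successive powers of (b²), reducing at each step:
  (b²)²: (b²) · b² = b⁴
  (b²)³: (b⁴) · b² = e

Answer: e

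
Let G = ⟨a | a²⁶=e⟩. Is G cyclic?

|G| = 26. The element a has order 26 (its powers give 26 distinct elements), so ⟨a⟩ = G and G is cyclic.

Answer: Yes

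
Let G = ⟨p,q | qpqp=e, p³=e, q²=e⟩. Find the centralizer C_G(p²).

⟨p²⟩ ⊆ C_G(p²) since powers of p² commute with p²; so |C_G(p²)| ≥ |⟨p²⟩| = 3.
By orbit–stabilizer, |C_G(p²)| = |G| / |conj. class of p²| = 6 / 2 = 3.
The 3 elements commuting with p² are {e, p, p²}.

Answer: {e, p, p²}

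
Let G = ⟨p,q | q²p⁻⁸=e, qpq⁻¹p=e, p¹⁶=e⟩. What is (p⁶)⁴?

Compute successive powers of (p⁶), reducing at each step:
  (p⁶)²: (p⁶) · p⁶ = p¹²
  (p⁶)³: (p¹²) · p⁶ = p²
  (p⁶)⁴: (p²) · p⁶ = p⁸

Answer: p⁸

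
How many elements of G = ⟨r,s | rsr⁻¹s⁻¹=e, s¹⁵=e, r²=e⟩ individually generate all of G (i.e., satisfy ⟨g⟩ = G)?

G is cyclic of order 30. An element generates G iff its order is 30, and a cyclic group of order 30 has exactly φ(30) = 8 such elements.

Answer: 8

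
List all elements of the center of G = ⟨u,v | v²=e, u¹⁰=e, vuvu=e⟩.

An element z ∈ Z(G) iff z commutes with every generator.
For example u⁵ is central: (u⁵)·u = u⁶ = u·(u⁵); (u⁵)·v = u⁵v = v·(u⁵).
Whereas u ∉ Z(G) since u·v = uv ≠ u⁹v = v·u.
Checking each of the 20 elements this way gives Z(G) = {e, u⁵}, of order 2.

Answer: {e, u⁵}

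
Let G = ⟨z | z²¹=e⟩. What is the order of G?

G is generated by a single element, so G is cyclic. The relator gives z²¹ = e and no smaller power is forced to be e, so the 21 powers {e, z, z², z³, z⁴, z⁵, z⁶, z⁷, z⁸, z⁹, z²⁰, z¹², z¹³, z¹¹, z¹⁰, z¹⁴, z¹⁵, z¹⁶, z¹⁷, z¹⁸, z¹⁹} are distinct. Hence |G| = 21.

Answer: 21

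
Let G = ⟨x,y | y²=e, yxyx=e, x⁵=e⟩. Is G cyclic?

Every cyclic group is abelian. But x·y = xy while y·x = x⁴y, so x·y ≠ y·x and G is not abelian. Hence G is not cyclic.

Answer: No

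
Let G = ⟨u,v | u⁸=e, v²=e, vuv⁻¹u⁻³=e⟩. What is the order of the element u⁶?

Compute successive powers until reaching e:
  (u⁶)¹ = u⁶, (u⁶)² = u⁴, (u⁶)³ = u², (u⁶)⁴ = e.
The smallest positive k with (u⁶)ᵏ = e is 4.

Answer: 4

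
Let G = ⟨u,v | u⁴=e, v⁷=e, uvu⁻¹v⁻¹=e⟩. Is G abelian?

Each pair of generators commutes: u·v = uv = v·u. Since the generators pairwise commute, every element of G commutes with every other, so G is abelian.

Answer: Yes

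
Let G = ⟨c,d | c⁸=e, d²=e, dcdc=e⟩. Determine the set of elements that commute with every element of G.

An element z ∈ Z(G) iff z commutes with every generator.
For example c⁴ is central: (c⁴)·c = c⁵ = c·(c⁴); (c⁴)·d = c⁴d = d·(c⁴).
Whereas c ∉ Z(G) since c·d = cd ≠ c⁷d = d·c.
Checking each of the 16 elements this way gives Z(G) = {e, c⁴}, of order 2.

Answer: {e, c⁴}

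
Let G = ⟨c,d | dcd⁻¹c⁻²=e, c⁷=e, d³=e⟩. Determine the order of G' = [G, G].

G' = [G, G] is generated by all commutators. The generator-pair commutators are: [c, d] = c⁶.
The subgroup they normally generate is {e, c, c², c³, c⁴, c⁵, c⁶}, of order 7.
Check: |G/G'| = 21/7 = 3 is the order of the abelianisation.

Answer: 7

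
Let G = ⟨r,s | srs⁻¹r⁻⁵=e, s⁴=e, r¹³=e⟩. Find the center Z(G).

An element z ∈ Z(G) iff z commutes with every generator.
For example e is central: e·r = r = r·e; e·s = s = s·e.
Whereas r ∉ Z(G) since r·s = rs ≠ r⁵s = s·r.
Checking each of the 52 elements this way gives Z(G) = {e}, of order 1.

Answer: {e}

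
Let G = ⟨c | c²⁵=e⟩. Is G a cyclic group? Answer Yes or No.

|G| = 25. The element c has order 25 (its powers give 25 distinct elements), so ⟨c⟩ = G and G is cyclic.

Answer: Yes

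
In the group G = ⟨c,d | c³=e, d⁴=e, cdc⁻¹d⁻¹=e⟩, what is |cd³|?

Compute successive powers until reaching e:
  (cd³)¹ = cd³, (cd³)² = c²d², (cd³)³ = d, (cd³)⁴ = c, (cd³)⁵ = c²d³, (cd³)⁶ = d², (cd³)⁷ = cd, (cd³)⁸ = c², (cd³)⁹ = d³, (cd³)¹⁰ = cd², (cd³)¹¹ = c²d, (cd³)¹² = e.
The smallest positive k with (cd³)ᵏ = e is 12.

Answer: 12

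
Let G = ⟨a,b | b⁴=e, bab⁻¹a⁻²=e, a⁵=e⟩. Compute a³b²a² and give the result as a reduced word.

Multiply left to right, reducing at each step:
  (a³) · b² = a³b²
  (a³b²) · a² = ab²

Answer: ab²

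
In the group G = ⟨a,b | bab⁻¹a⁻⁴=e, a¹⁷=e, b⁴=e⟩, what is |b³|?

Compute successive powers until reaching e:
  (b³)¹ = b³, (b³)² = b², (b³)³ = b, (b³)⁴ = e.
The smallest positive k with (b³)ᵏ = e is 4.

Answer: 4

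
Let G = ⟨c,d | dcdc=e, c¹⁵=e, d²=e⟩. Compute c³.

Compute successive powers of c, reducing at each step:
  c²: c · c = c²
  c³: (c²) · c = c³

Answer: c³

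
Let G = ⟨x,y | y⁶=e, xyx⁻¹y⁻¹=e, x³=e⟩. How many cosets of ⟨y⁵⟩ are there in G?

First find ord(y⁵) by computing successive powers:
  (y⁵)¹ = y⁵, (y⁵)² = y⁴, (y⁵)³ = y³, (y⁵)⁴ = y², (y⁵)⁵ = y, (y⁵)⁶ = e.
So |⟨y⁵⟩| = ord(y⁵) = 6. With |G| = 18, by Lagrange [G : ⟨y⁵⟩] = 18/6 = 3.

Answer: 3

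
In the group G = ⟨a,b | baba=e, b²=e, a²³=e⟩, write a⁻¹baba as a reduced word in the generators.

Multiply left to right, reducing at each step:
  (a²²) · b = a²²b
  (a²²b) · a = a²¹b
  (a²¹b) · b = a²¹
  (a²¹) · a = a²²

Answer: a²²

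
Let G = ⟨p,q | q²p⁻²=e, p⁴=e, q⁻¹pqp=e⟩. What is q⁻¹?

The order of q is 4 (smallest k with qᵏ = e), so q⁻¹ = q³ = q⁻¹.
Check: q · (q⁻¹) → q · q⁻¹ = e, giving e as required.

Answer: q⁻¹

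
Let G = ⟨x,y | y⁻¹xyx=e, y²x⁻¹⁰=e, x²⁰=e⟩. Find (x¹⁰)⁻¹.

The order of (x¹⁰) is 2 (smallest k with (x¹⁰)ᵏ = e), so (x¹⁰)⁻¹ = (x¹⁰)¹ = x¹⁰.
Check: (x¹⁰) · (x¹⁰) → (x¹⁰) · x¹⁰ = e, giving e as required.

Answer: x¹⁰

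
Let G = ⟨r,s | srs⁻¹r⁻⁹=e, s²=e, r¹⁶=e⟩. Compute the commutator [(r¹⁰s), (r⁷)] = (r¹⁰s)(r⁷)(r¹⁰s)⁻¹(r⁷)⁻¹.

[(r¹⁰s), (r⁷)] = (r¹⁰s)·(r⁷)·(r¹⁰s)⁻¹·(r⁷)⁻¹.
  (r¹⁰s) · (r⁷) = r⁹s
  (r⁹s) · (r⁶s) = r¹⁵
  (r¹⁵) · (r⁹) = r⁸

Answer: r⁸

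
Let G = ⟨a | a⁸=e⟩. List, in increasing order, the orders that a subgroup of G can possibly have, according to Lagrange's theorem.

|G| = 8 = 2³. By Lagrange's theorem the order of any subgroup divides 8; the divisors of 8 are 1, 2, 4, 8.

Answer: 1, 2, 4, 8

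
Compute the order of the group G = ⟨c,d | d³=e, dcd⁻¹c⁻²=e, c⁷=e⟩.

Enumerate words in the generators, reducing via the relations: the distinct elements are
  {c, d, e, cd, c², c³, c⁴, c⁵, c⁶, d², cd², c²d, c³d, c⁴d, c⁵d, c⁶d, c²d², c³d², c⁴d², c⁵d², c⁶d²}.
No further products give new elements, so |G| = 21.

Answer: 21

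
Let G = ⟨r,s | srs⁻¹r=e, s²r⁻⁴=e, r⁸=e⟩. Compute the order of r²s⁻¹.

Compute successive powers until reaching e:
  (r²s⁻¹)¹ = r²s⁻¹, (r²s⁻¹)² = r⁴, (r²s⁻¹)³ = r²s, (r²s⁻¹)⁴ = e.
The smallest positive k with (r²s⁻¹)ᵏ = e is 4.

Answer: 4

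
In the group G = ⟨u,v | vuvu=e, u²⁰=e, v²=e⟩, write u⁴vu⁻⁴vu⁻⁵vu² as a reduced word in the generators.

Multiply left to right, reducing at each step:
  (u⁴) · v = u⁴v
  (u⁴v) · u⁻⁴ = u⁸v
  (u⁸v) · v = u⁸
  (u⁸) · u⁻⁵ = u³
  (u³) · v = u³v
  (u³v) · u² = uv

Answer: uv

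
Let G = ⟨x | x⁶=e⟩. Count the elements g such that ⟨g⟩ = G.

G is cyclic of order 6. An element generates G iff its order is 6, and a cyclic group of order 6 has exactly φ(6) = 2 such elements.

Answer: 2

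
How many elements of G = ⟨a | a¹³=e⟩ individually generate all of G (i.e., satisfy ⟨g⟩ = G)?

G is cyclic of order 13. An element generates G iff its order is 13, and a cyclic group of order 13 has exactly φ(13) = 12 such elements.

Answer: 12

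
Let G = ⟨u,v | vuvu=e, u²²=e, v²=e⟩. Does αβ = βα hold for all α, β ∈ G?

u·v = uv but v·u = u²¹v, so u·v ≠ v·u and G is not abelian.

Answer: No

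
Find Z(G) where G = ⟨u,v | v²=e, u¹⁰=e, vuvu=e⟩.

An element z ∈ Z(G) iff z commutes with every generator.
For example u⁵ is central: (u⁵)·u = u⁶ = u·(u⁵); (u⁵)·v = u⁵v = v·(u⁵).
Whereas u ∉ Z(G) since u·v = uv ≠ u⁹v = v·u.
Checking each of the 20 elements this way gives Z(G) = {e, u⁵}, of order 2.

Answer: {e, u⁵}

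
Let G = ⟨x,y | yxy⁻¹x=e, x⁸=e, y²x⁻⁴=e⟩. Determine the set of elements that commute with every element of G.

An element z ∈ Z(G) iff z commutes with every generator.
For example x⁴ is central: (x⁴)·x = x⁵ = x·(x⁴); (x⁴)·y = y⁻¹ = y·(x⁴).
Whereas x ∉ Z(G) since x·y = xy ≠ x³y⁻¹ = y·x.
Checking each of the 16 elements this way gives Z(G) = {e, x⁴}, of order 2.

Answer: {e, x⁴}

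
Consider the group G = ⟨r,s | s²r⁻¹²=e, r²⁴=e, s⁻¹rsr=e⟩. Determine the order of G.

Enumerate words in the generators, reducing via the relations: the distinct elements are
  {e, r, s, rs, r², r³, r⁴, r⁵, r⁶, r⁷, r⁸, r⁹, r²s, r²², r²³, r²¹, r²⁰, r³s, r¹², r¹³, r¹¹, r¹⁰, r¹⁴, r¹⁵, r¹⁶, r¹⁷, r¹⁸, r¹⁹, r⁴s, r⁵s, r⁶s, r⁷s, r⁸s, r⁹s, s⁻¹, rs⁻¹, r¹¹s, r¹⁰s, r²s⁻¹, r³s⁻¹, r⁴s⁻¹, r⁵s⁻¹, r⁶s⁻¹, r⁷s⁻¹, r⁸s⁻¹, r⁹s⁻¹, r¹¹s⁻¹, r¹⁰s⁻¹}.
No further products give new elements, so |G| = 48.

Answer: 48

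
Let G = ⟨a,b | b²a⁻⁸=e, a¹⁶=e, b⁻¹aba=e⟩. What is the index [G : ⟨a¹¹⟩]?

First find ord(a¹¹) by computing successive powers:
  (a¹¹)¹ = a¹¹, (a¹¹)² = a⁶, (a¹¹)³ = a, (a¹¹)⁴ = a¹², (a¹¹)⁵ = a⁷, (a¹¹)⁶ = a², (a¹¹)⁷ = a¹³, (a¹¹)⁸ = a⁸, (a¹¹)⁹ = a³, (a¹¹)¹⁰ = a¹⁴, (a¹¹)¹¹ = a⁹, (a¹¹)¹² = a⁴, (a¹¹)¹³ = a¹⁵, (a¹¹)¹⁴ = a¹⁰, (a¹¹)¹⁵ = a⁵, (a¹¹)¹⁶ = e.
So |⟨a¹¹⟩| = ord(a¹¹) = 16. With |G| = 32, by Lagrange [G : ⟨a¹¹⟩] = 32/16 = 2.

Answer: 2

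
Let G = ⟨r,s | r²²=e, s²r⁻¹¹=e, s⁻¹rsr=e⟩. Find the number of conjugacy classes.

The conjugacy classes (representative and size) are:
  [e] (size 1), [r²¹] (size 2), [r²] (size 2), [r³] (size 2), [r¹⁸] (size 2), [r¹⁷] (size 2), [r⁶] (size 2), [r⁷] (size 2), [r⁸] (size 2), [r¹³] (size 2), [r¹²] (size 2), [r¹¹] (size 1), [r¹⁰s] (size 11), [r⁷s] (size 11).
Class equation: 1 + 2 + 2 + 2 + 2 + 2 + 2 + 2 + 2 + 2 + 2 + 1 + 11 + 11 = 44 = |G|. So G has 14 conjugacy classes.

Answer: 14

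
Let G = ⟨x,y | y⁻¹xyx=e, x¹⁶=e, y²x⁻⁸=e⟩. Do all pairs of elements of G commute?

x·y = xy but y·x = x⁷y⁻¹, so x·y ≠ y·x and G is not abelian.

Answer: No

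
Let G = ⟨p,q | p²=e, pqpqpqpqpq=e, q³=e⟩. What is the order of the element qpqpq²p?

Compute successive powers until reaching e:
  (qpqpq²p)¹ = qpqpq²p, (qpqpq²p)² = pqpq²pq², (qpqpq²p)³ = e.
The smallest positive k with (qpqpq²p)ᵏ = e is 3.

Answer: 3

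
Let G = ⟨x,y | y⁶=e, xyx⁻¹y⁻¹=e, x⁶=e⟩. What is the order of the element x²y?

Compute successive powers until reaching e:
  (x²y)¹ = x²y, (x²y)² = x⁴y², (x²y)³ = y³, (x²y)⁴ = x²y⁴, (x²y)⁵ = x⁴y⁵, (x²y)⁶ = e.
The smallest positive k with (x²y)ᵏ = e is 6.

Answer: 6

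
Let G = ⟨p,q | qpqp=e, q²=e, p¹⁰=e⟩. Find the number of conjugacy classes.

The conjugacy classes (representative and size) are:
  [e] (size 1), [p] (size 2), [p²] (size 2), [p³] (size 2), [p⁴] (size 2), [p⁵] (size 1), [p²q] (size 5), [p³q] (size 5).
Class equation: 1 + 2 + 2 + 2 + 2 + 1 + 5 + 5 = 20 = |G|. So G has 8 conjugacy classes.

Answer: 8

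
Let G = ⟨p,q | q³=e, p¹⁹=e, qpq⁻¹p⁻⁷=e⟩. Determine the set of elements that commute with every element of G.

An element z ∈ Z(G) iff z commutes with every generator.
For example e is central: e·p = p = p·e; e·q = q = q·e.
Whereas p ∉ Z(G) since p·q = pq ≠ p⁷q = q·p.
Checking each of the 57 elements this way gives Z(G) = {e}, of order 1.

Answer: {e}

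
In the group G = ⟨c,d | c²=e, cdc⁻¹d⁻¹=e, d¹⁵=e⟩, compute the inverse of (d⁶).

The order of (d⁶) is 5 (smallest k with (d⁶)ᵏ = e), so (d⁶)⁻¹ = (d⁶)⁴ = d⁹.
Check: (d⁶) · (d⁹) → (d⁶) · d⁹ = e, giving e as required.

Answer: d⁹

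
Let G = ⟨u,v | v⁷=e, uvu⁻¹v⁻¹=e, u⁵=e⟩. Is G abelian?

Each pair of generators commutes: u·v = uv = v·u. Since the generators pairwise commute, every element of G commutes with every other, so G is abelian.

Answer: Yes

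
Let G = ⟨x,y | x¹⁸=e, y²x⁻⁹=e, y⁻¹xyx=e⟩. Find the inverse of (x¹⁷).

The order of (x¹⁷) is 18 (smallest k with (x¹⁷)ᵏ = e), so (x¹⁷)⁻¹ = (x¹⁷)¹⁷ = x.
Check: (x¹⁷) · x → (x¹⁷) · x = e, giving e as required.

Answer: x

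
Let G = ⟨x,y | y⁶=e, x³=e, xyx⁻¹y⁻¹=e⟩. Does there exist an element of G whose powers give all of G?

|G| = 18, but the maximum element order in G is 6 < 18. No single element generates all of G, so G is not cyclic.

Answer: No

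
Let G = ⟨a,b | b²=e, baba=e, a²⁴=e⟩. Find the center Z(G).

An element z ∈ Z(G) iff z commutes with every generator.
For example a¹² is central: (a¹²)·a = a¹³ = a·(a¹²); (a¹²)·b = a¹²b = b·(a¹²).
Whereas a ∉ Z(G) since a·b = ab ≠ a²³b = b·a.
Checking each of the 48 elements this way gives Z(G) = {e, a¹²}, of order 2.

Answer: {e, a¹²}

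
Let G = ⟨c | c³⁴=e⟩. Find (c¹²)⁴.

Compute successive powers of (c¹²), reducing at each step:
  (c¹²)²: (c¹²) · c¹² = c²⁴
  (c¹²)³: (c²⁴) · c¹² = c²
  (c¹²)⁴: (c²) · c¹² = c¹⁴

Answer: c¹⁴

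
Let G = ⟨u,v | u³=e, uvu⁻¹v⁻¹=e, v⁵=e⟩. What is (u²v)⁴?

Compute successive powers of (u²v), reducing at each step:
  (u²v)²: (u²v) · u² = uv;   (uv) · v = uv²
  (u²v)³: (uv²) · u² = v²;   (v²) · v = v³
  (u²v)⁴: (v³) · u² = u²v³;   (u²v³) · v = u²v⁴

Answer: u²v⁴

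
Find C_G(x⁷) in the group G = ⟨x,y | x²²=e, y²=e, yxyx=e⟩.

⟨x⁷⟩ ⊆ C_G(x⁷) since powers of x⁷ commute with x⁷; so |C_G(x⁷)| ≥ |⟨x⁷⟩| = 22.
By orbit–stabilizer, |C_G(x⁷)| = |G| / |conj. class of x⁷| = 44 / 2 = 22.
The 22 elements commuting with x⁷ are {e, x, x², x³, x⁴, x⁵, x⁶, x⁷, x⁸, x⁹, x¹⁰, x¹¹, x¹², x¹³, x¹⁴, x¹⁵, x¹⁶, x¹⁷, x¹⁸, x¹⁹, x²⁰, x²¹}.

Answer: {e, x, x², x³, x⁴, x⁵, x⁶, x⁷, x⁸, x⁹, x¹⁰, x¹¹, x¹², x¹³, x¹⁴, x¹⁵, x¹⁶, x¹⁷, x¹⁸, x¹⁹, x²⁰, x²¹}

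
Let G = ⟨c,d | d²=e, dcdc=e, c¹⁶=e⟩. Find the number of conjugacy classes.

The conjugacy classes (representative and size) are:
  [e] (size 1), [c¹⁵] (size 2), [c²] (size 2), [c³] (size 2), [c¹²] (size 2), [c⁵] (size 2), [c⁶] (size 2), [c⁷] (size 2), [c⁸] (size 1), [c²d] (size 8), [c¹⁵d] (size 8).
Class equation: 1 + 2 + 2 + 2 + 2 + 2 + 2 + 2 + 1 + 8 + 8 = 32 = |G|. So G has 11 conjugacy classes.

Answer: 11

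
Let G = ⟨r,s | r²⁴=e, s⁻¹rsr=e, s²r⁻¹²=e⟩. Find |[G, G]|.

G' = [G, G] is generated by all commutators. The generator-pair commutators are: [r, s] = r².
The subgroup they normally generate is {e, r², r⁴, r⁶, r⁸, r¹⁰, r¹², r¹⁴, r¹⁶, r¹⁸, r²⁰, r²²}, of order 12.
Check: |G/G'| = 48/12 = 4 is the order of the abelianisation.

Answer: 12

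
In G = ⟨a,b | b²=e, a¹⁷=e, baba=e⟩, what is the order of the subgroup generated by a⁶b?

|⟨a⁶b⟩| equals the order of a⁶b. Compute successive powers until reaching e:
  (a⁶b)¹ = a⁶b, (a⁶b)² = e.
The smallest positive k with (a⁶b)ᵏ = e is 2, so |⟨a⁶b⟩| = 2.

Answer: 2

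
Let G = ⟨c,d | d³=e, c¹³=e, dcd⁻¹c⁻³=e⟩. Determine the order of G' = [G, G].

G' = [G, G] is generated by all commutators. The generator-pair commutators are: [c, d] = c¹¹.
The subgroup they normally generate is {e, c, c², c³, c⁴, c⁵, c⁶, c⁷, c⁸, c⁹, c¹⁰, c¹¹, c¹²}, of order 13.
Check: |G/G'| = 39/13 = 3 is the order of the abelianisation.

Answer: 13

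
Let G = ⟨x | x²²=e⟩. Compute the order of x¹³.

Compute successive powers until reaching e:
  (x¹³)¹ = x¹³, (x¹³)² = x⁴, (x¹³)³ = x¹⁷, (x¹³)⁴ = x⁸, (x¹³)⁵ = x²¹, (x¹³)⁶ = x¹², (x¹³)⁷ = x³, (x¹³)⁸ = x¹⁶, (x¹³)⁹ = x⁷, (x¹³)¹⁰ = x²⁰, (x¹³)¹¹ = x¹¹, (x¹³)¹² = x², (x¹³)¹³ = x¹⁵, (x¹³)¹⁴ = x⁶, (x¹³)¹⁵ = x¹⁹, (x¹³)¹⁶ = x¹⁰, (x¹³)¹⁷ = x, (x¹³)¹⁸ = x¹⁴, (x¹³)¹⁹ = x⁵, (x¹³)²⁰ = x¹⁸, (x¹³)²¹ = x⁹, (x¹³)²² = e.
The smallest positive k with (x¹³)ᵏ = e is 22.

Answer: 22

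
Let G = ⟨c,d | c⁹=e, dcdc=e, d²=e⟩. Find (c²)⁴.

Compute successive powers of (c²), reducing at each step:
  (c²)²: (c²) · c² = c⁴
  (c²)³: (c⁴) · c² = c⁶
  (c²)⁴: (c⁶) · c² = c⁸

Answer: c⁸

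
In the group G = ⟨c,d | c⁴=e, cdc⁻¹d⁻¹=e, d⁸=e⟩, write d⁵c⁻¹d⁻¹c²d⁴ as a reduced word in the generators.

Multiply left to right, reducing at each step:
  (d⁵) · c⁻¹ = c³d⁵
  (c³d⁵) · d⁻¹ = c³d⁴
  (c³d⁴) · c² = cd⁴
  (cd⁴) · d⁴ = c

Answer: c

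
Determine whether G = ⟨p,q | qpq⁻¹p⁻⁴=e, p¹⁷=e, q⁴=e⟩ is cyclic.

Every cyclic group is abelian. But p·q = pq while q·p = p⁴q, so p·q ≠ q·p and G is not abelian. Hence G is not cyclic.

Answer: No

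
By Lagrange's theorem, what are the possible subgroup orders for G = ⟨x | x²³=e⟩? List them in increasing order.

|G| = 23 = 23. By Lagrange's theorem the order of any subgroup divides 23; the divisors of 23 are 1, 23.

Answer: 1, 23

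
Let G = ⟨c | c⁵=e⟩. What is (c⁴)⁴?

Compute successive powers of (c⁴), reducing at each step:
  (c⁴)²: (c⁴) · c⁴ = c³
  (c⁴)³: (c³) · c⁴ = c²
  (c⁴)⁴: (c²) · c⁴ = c

Answer: c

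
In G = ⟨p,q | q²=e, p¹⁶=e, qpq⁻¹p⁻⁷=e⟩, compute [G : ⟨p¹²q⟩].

First find ord(p¹²q) by computing successive powers:
  (p¹²q)¹ = p¹²q, (p¹²q)² = e.
So |⟨p¹²q⟩| = ord(p¹²q) = 2. With |G| = 32, by Lagrange [G : ⟨p¹²q⟩] = 32/2 = 16.

Answer: 16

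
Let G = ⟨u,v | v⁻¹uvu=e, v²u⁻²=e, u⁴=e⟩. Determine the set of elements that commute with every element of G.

An element z ∈ Z(G) iff z commutes with every generator.
For example u² is central: (u²)·u = u³ = u·(u²); (u²)·v = v⁻¹ = v·(u²).
Whereas u ∉ Z(G) since u·v = uv ≠ uv⁻¹ = v·u.
Checking each of the 8 elements this way gives Z(G) = {e, u²}, of order 2.

Answer: {e, u²}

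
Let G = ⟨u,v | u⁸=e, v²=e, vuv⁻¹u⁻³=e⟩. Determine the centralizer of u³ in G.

⟨u³⟩ ⊆ C_G(u³) since powers of u³ commute with u³; so |C_G(u³)| ≥ |⟨u³⟩| = 8.
By orbit–stabilizer, |C_G(u³)| = |G| / |conj. class of u³| = 16 / 2 = 8.
The 8 elements commuting with u³ are {e, u, u², u³, u⁴, u⁵, u⁶, u⁷}.

Answer: {e, u, u², u³, u⁴, u⁵, u⁶, u⁷}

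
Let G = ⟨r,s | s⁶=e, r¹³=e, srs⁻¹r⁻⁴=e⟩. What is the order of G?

Enumerate words in the generators, reducing via the relations: the distinct elements are
  {e, r, s, rs, r², r³, r⁴, r⁵, r⁶, r⁷, r⁸, r⁹, s², s³, s⁴, s⁵, rs², rs³, rs⁴, rs⁵, r²s, r³s, r¹², r¹¹, r¹⁰, r⁴s, r⁵s, r⁶s, r⁷s, r⁸s, r⁹s, r²s², r²s³, r²s⁴, r²s⁵, r³s², r³s³, r³s⁴, r³s⁵, r¹²s, r¹¹s, r¹⁰s, r⁴s², r⁴s³, r⁴s⁴, r⁴s⁵, r⁵s², r⁵s³, r⁵s⁴, r⁵s⁵, r⁶s², r⁶s³, r⁶s⁴, r⁶s⁵, r⁷s², r⁷s³, r⁷s⁴, r⁷s⁵, r⁸s², r⁸s³, r⁸s⁴, r⁸s⁵, r⁹s², r⁹s³, r⁹s⁴, r⁹s⁵, r¹²s², r¹²s³, r¹²s⁴, r¹²s⁵, r¹¹s², r¹¹s³, r¹¹s⁴, r¹¹s⁵, r¹⁰s², r¹⁰s³, r¹⁰s⁴, r¹⁰s⁵}.
No further products give new elements, so |G| = 78.

Answer: 78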